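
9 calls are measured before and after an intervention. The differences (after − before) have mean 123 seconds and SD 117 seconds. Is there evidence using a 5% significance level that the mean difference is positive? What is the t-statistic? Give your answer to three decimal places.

3.154

H0: μ_d = 0; H1: μ_d > 0 (paired t-test on the differences, right-tailed).
t = d̄/(s_d/√n) = 123/(117/√9) = 3.154
df = n − 1 = 8
p-value = P(T ≥ 3.154) ≈ 0.0068
Since p ≈ 0.0068 < α = 0.05, reject H0; the data support H1.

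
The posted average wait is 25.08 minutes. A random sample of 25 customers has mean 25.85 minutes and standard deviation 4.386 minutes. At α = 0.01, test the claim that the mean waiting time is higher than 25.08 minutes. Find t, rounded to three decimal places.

0.878

H0: μ = 25.08; H1: μ > 25.08 (one-sample t-test, right-tailed).
t = (x̄ − μ₀)/(s/√n) = (25.85 − 25.08)/(4.386/√25) = 0.878
df = n − 1 = 24
p-value = P(T ≥ 0.878) ≈ 0.194
Since p ≈ 0.194 > α = 0.01, fail to reject H0; the evidence is not statistically significant.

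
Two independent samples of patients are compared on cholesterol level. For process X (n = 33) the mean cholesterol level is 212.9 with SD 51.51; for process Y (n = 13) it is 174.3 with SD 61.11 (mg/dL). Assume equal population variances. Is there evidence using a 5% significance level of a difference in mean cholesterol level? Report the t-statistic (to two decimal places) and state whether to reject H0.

Let group 1 = process X, group 2 = process Y. H0: μ_1 = μ_2; H1: μ_1 ≠ μ_2 (two-sample pooled-variance t-test, two-sided).
s_p² = [(33−1)·51.51² + (13−1)·61.11²]/(33+13−2) = 2948.14
t = (212.9 − 174.3)/√[2948.14·(1/33 + 1/13)] = 2.17
df = n₁ + n₂ − 2 = 44
Two-sided p-value ≈ 0.0354
Since p ≈ 0.0354 < α = 0.05, reject H0; the data support H1.

t = 2.17; reject H0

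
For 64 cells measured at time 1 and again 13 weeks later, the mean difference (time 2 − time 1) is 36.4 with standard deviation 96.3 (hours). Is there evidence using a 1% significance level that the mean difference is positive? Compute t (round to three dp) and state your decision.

H0: μ_d = 0; H1: μ_d > 0 (paired t-test on the differences, right-tailed).
t = d̄/(s_d/√n) = 36.4/(96.3/√64) = 3.024
df = n − 1 = 63
p-value = P(T ≥ 3.024) ≈ 0.0018
Since p ≈ 0.0018 < α = 0.01, reject H0; the data support H1.

t = 3.024; reject H0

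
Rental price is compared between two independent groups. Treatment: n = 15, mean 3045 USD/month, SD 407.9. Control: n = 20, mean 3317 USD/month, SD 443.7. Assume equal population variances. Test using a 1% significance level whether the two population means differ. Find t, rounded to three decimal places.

-1.857

Let group 1 = treatment, group 2 = control. H0: μ_1 = μ_2; H1: μ_1 ≠ μ_2 (two-sample pooled-variance t-test, two-sided).
s_p² = [(15−1)·407.9² + (20−1)·443.7²]/(15+20−2) = 183936
t = (3045 − 3317)/√[183936·(1/15 + 1/20)] = -1.857
df = n₁ + n₂ − 2 = 33
Two-sided p-value ≈ 0.0723
Since p ≈ 0.0723 > α = 0.01, fail to reject H0; the evidence is not statistically significant.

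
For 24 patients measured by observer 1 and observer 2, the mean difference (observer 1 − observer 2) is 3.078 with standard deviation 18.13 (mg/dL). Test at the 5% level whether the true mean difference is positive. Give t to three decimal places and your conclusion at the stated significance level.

H0: μ_d = 0; H1: μ_d > 0 (paired t-test on the differences, right-tailed).
t = d̄/(s_d/√n) = 3.078/(18.13/√24) = 0.832
df = n − 1 = 23
p-value = P(T ≥ 0.832) ≈ 0.2071
Since p ≈ 0.2071 > α = 0.05, fail to reject H0; the data do not provide sufficient evidence against H0.

t = 0.832; fail to reject H0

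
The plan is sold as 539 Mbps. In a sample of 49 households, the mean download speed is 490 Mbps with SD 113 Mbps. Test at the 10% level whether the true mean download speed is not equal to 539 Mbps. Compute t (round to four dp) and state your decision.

H0: μ = 539; H1: μ ≠ 539 (one-sample t-test, two-sided).
t = (x̄ − μ₀)/(s/√n) = (490 − 539)/(113/√49) = -3.0354
df = n − 1 = 48
Two-sided p-value ≈ 0.0039
Since p ≈ 0.0039 < α = 0.1, reject H0; the evidence is statistically significant.

t = -3.0354; reject H0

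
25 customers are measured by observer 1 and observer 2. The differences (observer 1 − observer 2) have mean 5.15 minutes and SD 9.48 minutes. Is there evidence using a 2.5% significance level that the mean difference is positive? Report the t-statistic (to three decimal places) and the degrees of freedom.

H0: μ_d = 0; H1: μ_d > 0 (paired t-test on the differences, right-tailed).
t = d̄/(s_d/√n) = 5.15/(9.48/√25) = 2.716
df = n − 1 = 24
p-value = P(T ≥ 2.716) ≈ 0.006
Since p ≈ 0.006 < α = 0.025, reject H0; the evidence is statistically significant.

t = 2.716, df = 24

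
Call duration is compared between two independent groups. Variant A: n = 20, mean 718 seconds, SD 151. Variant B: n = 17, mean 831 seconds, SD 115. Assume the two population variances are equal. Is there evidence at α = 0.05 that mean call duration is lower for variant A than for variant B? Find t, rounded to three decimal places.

Let group 1 = variant A, group 2 = variant B. H0: μ_1 = μ_2; H1: μ_1 < μ_2 (two-sample pooled-variance t-test, left-tailed).
s_p² = [(20−1)·151² + (17−1)·115²]/(20+17−2) = 18423.4
t = (718 − 831)/√[18423.4·(1/20 + 1/17)] = -2.524
df = n₁ + n₂ − 2 = 35
p-value = P(T ≤ -2.524) ≈ 0.008
Since p ≈ 0.008 < α = 0.05, reject H0; the evidence is statistically significant.

-2.524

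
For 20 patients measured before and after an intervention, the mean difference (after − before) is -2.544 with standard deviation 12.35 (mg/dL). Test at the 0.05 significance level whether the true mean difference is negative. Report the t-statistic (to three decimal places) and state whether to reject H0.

H0: μ_d = 0; H1: μ_d < 0 (paired t-test on the differences, left-tailed).
t = d̄/(s_d/√n) = -2.544/(12.35/√20) = -0.921
df = n − 1 = 19
p-value = P(T ≤ -0.921) ≈ 0.1842
Since p ≈ 0.1842 > α = 0.05, fail to reject H0; the evidence is not statistically significant.

t = -0.921; fail to reject H0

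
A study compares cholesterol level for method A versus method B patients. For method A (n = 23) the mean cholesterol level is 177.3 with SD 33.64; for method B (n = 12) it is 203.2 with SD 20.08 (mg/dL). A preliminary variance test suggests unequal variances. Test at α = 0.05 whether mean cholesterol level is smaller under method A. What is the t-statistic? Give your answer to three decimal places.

Let group 1 = method A, group 2 = method B. H0: μ_1 = μ_2; H1: μ_1 < μ_2 (Welch's two-sample t-test, left-tailed).
t = (x̄_1 − x̄_2)/√(s_1²/n_1 + s_2²/n_2) = (177.3 − 203.2)/√(33.64²/23 + 20.08²/12) = -2.846
Welch–Satterthwaite df ≈ 32.24
p-value = P(T ≤ -2.846) ≈ 0.004
Since p ≈ 0.004 < α = 0.05, reject H0; the data support H1.

-2.846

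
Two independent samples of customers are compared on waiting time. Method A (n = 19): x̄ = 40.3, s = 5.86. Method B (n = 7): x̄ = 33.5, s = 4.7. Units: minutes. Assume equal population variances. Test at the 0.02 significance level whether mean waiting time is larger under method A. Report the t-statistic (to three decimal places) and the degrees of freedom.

t = 2.750, df = 24

Let group 1 = method A, group 2 = method B. H0: μ_1 = μ_2; H1: μ_1 > μ_2 (two-sample pooled-variance t-test, right-tailed).
s_p² = [(19−1)·5.86² + (7−1)·4.7²]/(19+7−2) = 31.2772
t = (40.3 − 33.5)/√[31.2772·(1/19 + 1/7)] = 2.750
df = n₁ + n₂ − 2 = 24
p-value = P(T ≥ 2.750) ≈ 0.0056
Since p ≈ 0.0056 < α = 0.02, reject H0; the evidence is statistically significant.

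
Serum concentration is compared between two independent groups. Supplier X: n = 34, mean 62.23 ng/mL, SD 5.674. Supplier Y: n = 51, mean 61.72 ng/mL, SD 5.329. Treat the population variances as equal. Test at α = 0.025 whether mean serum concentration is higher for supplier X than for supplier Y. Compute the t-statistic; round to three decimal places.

Let group 1 = supplier X, group 2 = supplier Y. H0: μ_1 = μ_2; H1: μ_1 > μ_2 (two-sample pooled-variance t-test, right-tailed).
s_p² = [(34−1)·5.674² + (51−1)·5.329²]/(34+51−2) = 29.9075
t = (62.23 − 61.72)/√[29.9075·(1/34 + 1/51)] = 0.421
df = n₁ + n₂ − 2 = 83
p-value = P(T ≥ 0.421) ≈ 0.3373
Since p ≈ 0.3373 > α = 0.025, fail to reject H0; the data do not provide sufficient evidence against H0.

0.421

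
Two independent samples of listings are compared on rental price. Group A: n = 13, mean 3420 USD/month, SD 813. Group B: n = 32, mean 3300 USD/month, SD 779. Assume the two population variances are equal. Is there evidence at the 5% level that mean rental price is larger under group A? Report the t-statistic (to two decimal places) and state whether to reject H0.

Let group 1 = group A, group 2 = group B. H0: μ_1 = μ_2; H1: μ_1 > μ_2 (two-sample pooled-variance t-test, right-tailed).
s_p² = [(13−1)·813² + (32−1)·779²]/(13+32−2) = 621946
t = (3420 − 3300)/√[621946·(1/13 + 1/32)] = 0.46
df = n₁ + n₂ − 2 = 43
p-value = P(T ≥ 0.46) ≈ 0.323
Since p ≈ 0.323 > α = 0.05, fail to reject H0; the evidence is not statistically significant.

t = 0.46; fail to reject H0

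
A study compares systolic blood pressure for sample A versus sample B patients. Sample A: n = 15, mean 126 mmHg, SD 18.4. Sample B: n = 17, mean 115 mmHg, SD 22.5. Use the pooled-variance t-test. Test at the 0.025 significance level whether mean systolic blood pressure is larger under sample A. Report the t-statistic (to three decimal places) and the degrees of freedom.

Let group 1 = sample A, group 2 = sample B. H0: μ_1 = μ_2; H1: μ_1 > μ_2 (two-sample pooled-variance t-test, right-tailed).
s_p² = [(15−1)·18.4² + (17−1)·22.5²]/(15+17−2) = 427.995
t = (126 − 115)/√[427.995·(1/15 + 1/17)] = 1.501
df = n₁ + n₂ − 2 = 30
p-value = P(T ≥ 1.501) ≈ 0.0719
Since p ≈ 0.0719 > α = 0.025, fail to reject H0; the evidence is not statistically significant.

t = 1.501, df = 30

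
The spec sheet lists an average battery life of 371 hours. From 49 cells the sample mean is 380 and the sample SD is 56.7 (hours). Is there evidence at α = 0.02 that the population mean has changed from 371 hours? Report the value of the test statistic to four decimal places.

H0: μ = 371; H1: μ ≠ 371 (one-sample t-test, two-sided).
t = (x̄ − μ₀)/(s/√n) = (380 − 371)/(56.7/√49) = 1.1111
df = n − 1 = 48
Two-sided p-value ≈ 0.2721
Since p ≈ 0.2721 > α = 0.02, fail to reject H0; the evidence is not statistically significant.

1.1111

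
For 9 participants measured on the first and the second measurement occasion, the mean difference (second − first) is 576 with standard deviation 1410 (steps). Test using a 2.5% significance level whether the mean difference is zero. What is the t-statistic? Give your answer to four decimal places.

H0: μ_d = 0; H1: μ_d ≠ 0 (paired t-test on the differences, two-sided).
t = d̄/(s_d/√n) = 576/(1410/√9) = 1.2255
df = n − 1 = 8
Two-sided p-value ≈ 0.255
Since p ≈ 0.255 > α = 0.025, fail to reject H0; the evidence is not statistically significant.

1.2255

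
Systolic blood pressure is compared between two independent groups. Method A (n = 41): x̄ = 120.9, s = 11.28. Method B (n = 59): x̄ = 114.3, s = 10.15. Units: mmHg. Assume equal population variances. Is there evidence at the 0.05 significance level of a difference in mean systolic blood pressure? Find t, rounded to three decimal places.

Let group 1 = method A, group 2 = method B. H0: μ_1 = μ_2; H1: μ_1 ≠ μ_2 (two-sample pooled-variance t-test, two-sided).
s_p² = [(41−1)·11.28² + (59−1)·10.15²]/(41+59−2) = 112.907
t = (120.9 − 114.3)/√[112.907·(1/41 + 1/59)] = 3.055
df = n₁ + n₂ − 2 = 98
Two-sided p-value ≈ 0.0029
Since p ≈ 0.0029 < α = 0.05, reject H0; the data support H1.

3.055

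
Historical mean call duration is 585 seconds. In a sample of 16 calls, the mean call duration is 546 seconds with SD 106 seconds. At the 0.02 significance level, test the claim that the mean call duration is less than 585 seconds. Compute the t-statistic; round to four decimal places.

-1.4717

H0: μ = 585; H1: μ < 585 (one-sample t-test, left-tailed).
t = (x̄ − μ₀)/(s/√n) = (546 − 585)/(106/√16) = -1.4717
df = n − 1 = 15
p-value = P(T ≤ -1.4717) ≈ 0.0809
Since p ≈ 0.0809 > α = 0.02, fail to reject H0; the evidence is not statistically significant.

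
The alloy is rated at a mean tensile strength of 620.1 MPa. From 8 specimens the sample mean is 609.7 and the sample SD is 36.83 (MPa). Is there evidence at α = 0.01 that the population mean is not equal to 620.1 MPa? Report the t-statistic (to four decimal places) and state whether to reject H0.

t = -0.7987; fail to reject H0

H0: μ = 620.1; H1: μ ≠ 620.1 (one-sample t-test, two-sided).
t = (x̄ − μ₀)/(s/√n) = (609.7 − 620.1)/(36.83/√8) = -0.7987
df = n − 1 = 7
Two-sided p-value ≈ 0.4507
Since p ≈ 0.4507 > α = 0.01, fail to reject H0; the evidence is not statistically significant.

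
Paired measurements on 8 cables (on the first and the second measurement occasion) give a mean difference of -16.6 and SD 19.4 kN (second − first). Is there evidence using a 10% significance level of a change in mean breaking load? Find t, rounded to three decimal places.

-2.420

H0: μ_d = 0; H1: μ_d ≠ 0 (paired t-test on the differences, two-sided).
t = d̄/(s_d/√n) = -16.6/(19.4/√8) = -2.420
df = n − 1 = 7
Two-sided p-value ≈ 0.046
Since p ≈ 0.046 < α = 0.1, reject H0; the data support H1.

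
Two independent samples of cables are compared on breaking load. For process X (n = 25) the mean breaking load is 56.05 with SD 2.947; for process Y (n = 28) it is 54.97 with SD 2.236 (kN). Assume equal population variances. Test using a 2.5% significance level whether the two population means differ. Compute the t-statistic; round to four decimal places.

1.5125

Let group 1 = process X, group 2 = process Y. H0: μ_1 = μ_2; H1: μ_1 ≠ μ_2 (two-sample pooled-variance t-test, two-sided).
s_p² = [(25−1)·2.947² + (28−1)·2.236²]/(25+28−2) = 6.73387
t = (56.05 − 54.97)/√[6.73387·(1/25 + 1/28)] = 1.5125
df = n₁ + n₂ − 2 = 51
Two-sided p-value ≈ 0.137
Since p ≈ 0.137 > α = 0.025, fail to reject H0; the evidence is not statistically significant.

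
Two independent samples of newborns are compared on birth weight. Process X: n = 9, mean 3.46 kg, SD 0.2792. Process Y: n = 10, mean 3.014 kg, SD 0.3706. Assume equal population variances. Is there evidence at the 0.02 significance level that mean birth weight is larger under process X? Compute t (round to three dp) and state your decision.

t = 2.935; reject H0

Let group 1 = process X, group 2 = process Y. H0: μ_1 = μ_2; H1: μ_1 > μ_2 (two-sample pooled-variance t-test, right-tailed).
s_p² = [(9−1)·0.2792² + (10−1)·0.3706²]/(9+10−2) = 0.109395
t = (3.46 − 3.014)/√[0.109395·(1/9 + 1/10)] = 2.935
df = n₁ + n₂ − 2 = 17
p-value = P(T ≥ 2.935) ≈ 0.0046
Since p ≈ 0.0046 < α = 0.02, reject H0; the evidence is statistically significant.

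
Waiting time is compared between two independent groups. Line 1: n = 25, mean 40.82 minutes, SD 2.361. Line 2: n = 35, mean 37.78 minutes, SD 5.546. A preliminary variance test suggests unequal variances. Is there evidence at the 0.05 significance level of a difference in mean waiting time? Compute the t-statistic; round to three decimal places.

Let group 1 = line 1, group 2 = line 2. H0: μ_1 = μ_2; H1: μ_1 ≠ μ_2 (Welch's two-sample t-test, two-sided).
t = (x̄_1 − x̄_2)/√(s_1²/n_1 + s_2²/n_2) = (40.82 − 37.78)/√(2.361²/25 + 5.546²/35) = 2.896
Welch–Satterthwaite df ≈ 48.98
Two-sided p-value ≈ 0.006
Since p ≈ 0.006 < α = 0.05, reject H0; the data support H1.

2.896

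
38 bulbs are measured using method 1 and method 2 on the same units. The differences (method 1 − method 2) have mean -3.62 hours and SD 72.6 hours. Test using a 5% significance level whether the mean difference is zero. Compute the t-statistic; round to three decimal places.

H0: μ_d = 0; H1: μ_d ≠ 0 (paired t-test on the differences, two-sided).
t = d̄/(s_d/√n) = -3.62/(72.6/√38) = -0.307
df = n − 1 = 37
Two-sided p-value ≈ 0.7603
Since p ≈ 0.7603 > α = 0.05, fail to reject H0; the data do not provide sufficient evidence against H0.

-0.307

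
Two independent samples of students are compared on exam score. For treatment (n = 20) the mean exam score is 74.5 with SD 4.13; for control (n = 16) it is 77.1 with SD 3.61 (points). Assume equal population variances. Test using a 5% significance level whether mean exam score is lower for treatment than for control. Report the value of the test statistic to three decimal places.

Let group 1 = treatment, group 2 = control. H0: μ_1 = μ_2; H1: μ_1 < μ_2 (two-sample pooled-variance t-test, left-tailed).
s_p² = [(20−1)·4.13² + (16−1)·3.61²]/(20+16−2) = 15.2813
t = (74.5 − 77.1)/√[15.2813·(1/20 + 1/16)] = -1.983
df = n₁ + n₂ − 2 = 34
p-value = P(T ≤ -1.983) ≈ 0.0277
Since p ≈ 0.0277 < α = 0.05, reject H0; the data support H1.

-1.983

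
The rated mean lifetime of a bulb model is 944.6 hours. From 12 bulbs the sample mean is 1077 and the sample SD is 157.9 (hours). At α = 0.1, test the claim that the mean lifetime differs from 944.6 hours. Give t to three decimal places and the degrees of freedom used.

H0: μ = 944.6; H1: μ ≠ 944.6 (one-sample t-test, two-sided).
t = (x̄ − μ₀)/(s/√n) = (1077 − 944.6)/(157.9/√12) = 2.905
df = n − 1 = 11
Two-sided p-value ≈ 0.0143
Since p ≈ 0.0143 < α = 0.1, reject H0; the evidence is statistically significant.

t = 2.905, df = 11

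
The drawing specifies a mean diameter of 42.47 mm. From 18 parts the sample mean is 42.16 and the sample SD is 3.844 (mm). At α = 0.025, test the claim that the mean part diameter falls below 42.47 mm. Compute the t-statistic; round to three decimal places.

H0: μ = 42.47; H1: μ < 42.47 (one-sample t-test, left-tailed).
t = (x̄ − μ₀)/(s/√n) = (42.16 − 42.47)/(3.844/√18) = -0.342
df = n − 1 = 17
p-value = P(T ≤ -0.342) ≈ 0.368
Since p ≈ 0.368 > α = 0.025, fail to reject H0; the evidence is not statistically significant.

-0.342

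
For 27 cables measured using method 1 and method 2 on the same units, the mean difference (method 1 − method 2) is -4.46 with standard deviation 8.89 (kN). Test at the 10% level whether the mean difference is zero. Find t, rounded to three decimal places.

-2.607

H0: μ_d = 0; H1: μ_d ≠ 0 (paired t-test on the differences, two-sided).
t = d̄/(s_d/√n) = -4.46/(8.89/√27) = -2.607
df = n − 1 = 26
Two-sided p-value ≈ 0.0149
Since p ≈ 0.0149 < α = 0.1, reject H0; the data support H1.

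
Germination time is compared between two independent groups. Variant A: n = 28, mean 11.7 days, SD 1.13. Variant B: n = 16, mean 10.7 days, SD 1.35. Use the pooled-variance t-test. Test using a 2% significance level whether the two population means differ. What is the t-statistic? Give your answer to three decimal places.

2.630

Let group 1 = variant A, group 2 = variant B. H0: μ_1 = μ_2; H1: μ_1 ≠ μ_2 (two-sample pooled-variance t-test, two-sided).
s_p² = [(28−1)·1.13² + (16−1)·1.35²]/(28+16−2) = 1.47176
t = (11.7 − 10.7)/√[1.47176·(1/28 + 1/16)] = 2.630
df = n₁ + n₂ − 2 = 42
Two-sided p-value ≈ 0.012
Since p ≈ 0.012 < α = 0.02, reject H0; the data support H1.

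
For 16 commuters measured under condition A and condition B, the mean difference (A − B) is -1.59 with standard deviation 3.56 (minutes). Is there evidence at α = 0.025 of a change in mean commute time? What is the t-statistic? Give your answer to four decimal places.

H0: μ_d = 0; H1: μ_d ≠ 0 (paired t-test on the differences, two-sided).
t = d̄/(s_d/√n) = -1.59/(3.56/√16) = -1.7865
df = n − 1 = 15
Two-sided p-value ≈ 0.094
Since p ≈ 0.094 > α = 0.025, fail to reject H0; the evidence is not statistically significant.

-1.7865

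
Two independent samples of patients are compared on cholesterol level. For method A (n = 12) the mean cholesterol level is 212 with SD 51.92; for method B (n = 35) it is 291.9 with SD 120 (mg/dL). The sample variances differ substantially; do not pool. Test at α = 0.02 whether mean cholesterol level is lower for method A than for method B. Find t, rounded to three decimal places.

-3.168

Let group 1 = method A, group 2 = method B. H0: μ_1 = μ_2; H1: μ_1 < μ_2 (Welch's two-sample t-test, left-tailed).
t = (x̄_1 − x̄_2)/√(s_1²/n_1 + s_2²/n_2) = (212 − 291.9)/√(51.92²/12 + 120²/35) = -3.168
Welch–Satterthwaite df ≈ 42.29
p-value = P(T ≤ -3.168) ≈ 0.001
Since p ≈ 0.001 < α = 0.02, reject H0; the evidence is statistically significant.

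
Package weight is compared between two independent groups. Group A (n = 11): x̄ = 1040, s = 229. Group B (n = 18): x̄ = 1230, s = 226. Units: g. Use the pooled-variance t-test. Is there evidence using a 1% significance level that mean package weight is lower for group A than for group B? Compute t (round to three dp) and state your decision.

Let group 1 = group A, group 2 = group B. H0: μ_1 = μ_2; H1: μ_1 < μ_2 (two-sample pooled-variance t-test, left-tailed).
s_p² = [(11−1)·229² + (18−1)·226²]/(11+18−2) = 51581.6
t = (1040 − 1230)/√[51581.6·(1/11 + 1/18)] = -2.186
df = n₁ + n₂ − 2 = 27
p-value = P(T ≤ -2.186) ≈ 0.0188
Since p ≈ 0.0188 > α = 0.01, fail to reject H0; the data do not provide sufficient evidence against H0.

t = -2.186; fail to reject H0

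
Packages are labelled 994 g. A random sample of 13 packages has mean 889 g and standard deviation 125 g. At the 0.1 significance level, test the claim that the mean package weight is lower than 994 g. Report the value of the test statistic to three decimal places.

-3.029

H0: μ = 994; H1: μ < 994 (one-sample t-test, left-tailed).
t = (x̄ − μ₀)/(s/√n) = (889 − 994)/(125/√13) = -3.029
df = n − 1 = 12
p-value = P(T ≤ -3.029) ≈ 0.0052
Since p ≈ 0.0052 < α = 0.1, reject H0; the data support H1.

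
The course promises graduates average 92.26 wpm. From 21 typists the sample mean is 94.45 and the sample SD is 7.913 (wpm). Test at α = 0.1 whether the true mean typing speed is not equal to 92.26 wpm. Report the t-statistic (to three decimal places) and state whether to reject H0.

H0: μ = 92.26; H1: μ ≠ 92.26 (one-sample t-test, two-sided).
t = (x̄ − μ₀)/(s/√n) = (94.45 − 92.26)/(7.913/√21) = 1.268
df = n − 1 = 20
Two-sided p-value ≈ 0.2193
Since p ≈ 0.2193 > α = 0.1, fail to reject H0; the evidence is not statistically significant.

t = 1.268; fail to reject H0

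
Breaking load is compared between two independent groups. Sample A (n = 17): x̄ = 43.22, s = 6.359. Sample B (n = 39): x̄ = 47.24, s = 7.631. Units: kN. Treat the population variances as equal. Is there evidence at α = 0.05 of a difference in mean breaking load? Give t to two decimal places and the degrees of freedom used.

t = -1.90, df = 54

Let group 1 = sample A, group 2 = sample B. H0: μ_1 = μ_2; H1: μ_1 ≠ μ_2 (two-sample pooled-variance t-test, two-sided).
s_p² = [(17−1)·6.359² + (39−1)·7.631²]/(17+39−2) = 52.9595
t = (43.22 − 47.24)/√[52.9595·(1/17 + 1/39)] = -1.90
df = n₁ + n₂ − 2 = 54
Two-sided p-value ≈ 0.0627
Since p ≈ 0.0627 > α = 0.05, fail to reject H0; the evidence is not statistically significant.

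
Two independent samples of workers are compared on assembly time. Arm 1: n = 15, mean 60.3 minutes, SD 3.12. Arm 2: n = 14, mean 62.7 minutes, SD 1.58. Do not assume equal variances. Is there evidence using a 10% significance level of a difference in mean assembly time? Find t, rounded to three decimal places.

-2.639

Let group 1 = arm 1, group 2 = arm 2. H0: μ_1 = μ_2; H1: μ_1 ≠ μ_2 (Welch's two-sample t-test, two-sided).
t = (x̄_1 − x̄_2)/√(s_1²/n_1 + s_2²/n_2) = (60.3 − 62.7)/√(3.12²/15 + 1.58²/14) = -2.639
Welch–Satterthwaite df ≈ 21.04
Two-sided p-value ≈ 0.0153
Since p ≈ 0.0153 < α = 0.1, reject H0; the evidence is statistically significant.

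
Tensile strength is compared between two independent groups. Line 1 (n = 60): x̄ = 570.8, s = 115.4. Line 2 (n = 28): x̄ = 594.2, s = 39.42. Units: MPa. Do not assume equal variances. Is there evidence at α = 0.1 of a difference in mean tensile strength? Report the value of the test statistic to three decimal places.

-1.405

Let group 1 = line 1, group 2 = line 2. H0: μ_1 = μ_2; H1: μ_1 ≠ μ_2 (Welch's two-sample t-test, two-sided).
t = (x̄_1 − x̄_2)/√(s_1²/n_1 + s_2²/n_2) = (570.8 − 594.2)/√(115.4²/60 + 39.42²/28) = -1.405
Welch–Satterthwaite df ≈ 81.11
Two-sided p-value ≈ 0.1639
Since p ≈ 0.1639 > α = 0.1, fail to reject H0; the data do not provide sufficient evidence against H0.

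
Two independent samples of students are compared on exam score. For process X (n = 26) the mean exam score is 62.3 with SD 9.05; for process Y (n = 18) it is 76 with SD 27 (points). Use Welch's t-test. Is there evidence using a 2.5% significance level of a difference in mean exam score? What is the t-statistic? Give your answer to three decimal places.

Let group 1 = process X, group 2 = process Y. H0: μ_1 = μ_2; H1: μ_1 ≠ μ_2 (Welch's two-sample t-test, two-sided).
t = (x̄_1 − x̄_2)/√(s_1²/n_1 + s_2²/n_2) = (62.3 − 76)/√(9.05²/26 + 27²/18) = -2.074
Welch–Satterthwaite df ≈ 19.67
Two-sided p-value ≈ 0.051
Since p ≈ 0.051 > α = 0.025, fail to reject H0; the evidence is not statistically significant.

-2.074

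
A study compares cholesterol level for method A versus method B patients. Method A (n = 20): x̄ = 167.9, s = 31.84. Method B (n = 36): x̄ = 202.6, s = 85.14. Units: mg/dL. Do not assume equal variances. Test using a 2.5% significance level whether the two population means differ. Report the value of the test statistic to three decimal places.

-2.186

Let group 1 = method A, group 2 = method B. H0: μ_1 = μ_2; H1: μ_1 ≠ μ_2 (Welch's two-sample t-test, two-sided).
t = (x̄_1 − x̄_2)/√(s_1²/n_1 + s_2²/n_2) = (167.9 − 202.6)/√(31.84²/20 + 85.14²/36) = -2.186
Welch–Satterthwaite df ≈ 49.11
Two-sided p-value ≈ 0.0336
Since p ≈ 0.0336 > α = 0.025, fail to reject H0; the evidence is not statistically significant.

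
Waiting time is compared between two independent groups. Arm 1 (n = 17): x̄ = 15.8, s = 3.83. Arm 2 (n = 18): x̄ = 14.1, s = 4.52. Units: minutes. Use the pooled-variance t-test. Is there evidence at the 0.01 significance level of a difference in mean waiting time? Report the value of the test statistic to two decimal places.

1.20

Let group 1 = arm 1, group 2 = arm 2. H0: μ_1 = μ_2; H1: μ_1 ≠ μ_2 (two-sample pooled-variance t-test, two-sided).
s_p² = [(17−1)·3.83² + (18−1)·4.52²]/(17+18−2) = 17.6369
t = (15.8 − 14.1)/√[17.6369·(1/17 + 1/18)] = 1.20
df = n₁ + n₂ − 2 = 33
Two-sided p-value ≈ 0.2399
Since p ≈ 0.2399 > α = 0.01, fail to reject H0; the data do not provide sufficient evidence against H0.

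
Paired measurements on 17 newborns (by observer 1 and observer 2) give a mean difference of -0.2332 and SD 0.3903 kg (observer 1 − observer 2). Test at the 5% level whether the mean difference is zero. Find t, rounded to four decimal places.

H0: μ_d = 0; H1: μ_d ≠ 0 (paired t-test on the differences, two-sided).
t = d̄/(s_d/√n) = -0.2332/(0.3903/√17) = -2.4635
df = n − 1 = 16
Two-sided p-value ≈ 0.025
Since p ≈ 0.025 < α = 0.05, reject H0; the data support H1.

-2.4635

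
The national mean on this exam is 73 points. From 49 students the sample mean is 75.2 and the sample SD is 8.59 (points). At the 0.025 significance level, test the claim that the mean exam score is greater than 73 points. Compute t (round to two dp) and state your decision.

t = 1.79; fail to reject H0

H0: μ = 73; H1: μ > 73 (one-sample t-test, right-tailed).
t = (x̄ − μ₀)/(s/√n) = (75.2 − 73)/(8.59/√49) = 1.79
df = n − 1 = 48
p-value = P(T ≥ 1.79) ≈ 0.0397
Since p ≈ 0.0397 > α = 0.025, fail to reject H0; the evidence is not statistically significant.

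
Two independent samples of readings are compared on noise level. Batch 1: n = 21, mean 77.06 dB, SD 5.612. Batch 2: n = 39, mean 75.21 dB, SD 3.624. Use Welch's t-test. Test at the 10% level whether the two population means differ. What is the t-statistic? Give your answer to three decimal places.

Let group 1 = batch 1, group 2 = batch 2. H0: μ_1 = μ_2; H1: μ_1 ≠ μ_2 (Welch's two-sample t-test, two-sided).
t = (x̄_1 − x̄_2)/√(s_1²/n_1 + s_2²/n_2) = (77.06 − 75.21)/√(5.612²/21 + 3.624²/39) = 1.365
Welch–Satterthwaite df ≈ 29.21
Two-sided p-value ≈ 0.183
Since p ≈ 0.183 > α = 0.1, fail to reject H0; the evidence is not statistically significant.

1.365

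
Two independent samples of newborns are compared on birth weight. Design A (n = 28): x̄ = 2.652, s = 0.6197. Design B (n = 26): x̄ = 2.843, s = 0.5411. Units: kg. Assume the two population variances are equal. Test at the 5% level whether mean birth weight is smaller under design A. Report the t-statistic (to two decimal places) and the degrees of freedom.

Let group 1 = design A, group 2 = design B. H0: μ_1 = μ_2; H1: μ_1 < μ_2 (two-sample pooled-variance t-test, left-tailed).
s_p² = [(28−1)·0.6197² + (26−1)·0.5411²]/(28+26−2) = 0.340163
t = (2.652 − 2.843)/√[0.340163·(1/28 + 1/26)] = -1.20
df = n₁ + n₂ − 2 = 52
p-value = P(T ≤ -1.20) ≈ 0.1173
Since p ≈ 0.1173 > α = 0.05, fail to reject H0; the data do not provide sufficient evidence against H0.

t = -1.20, df = 52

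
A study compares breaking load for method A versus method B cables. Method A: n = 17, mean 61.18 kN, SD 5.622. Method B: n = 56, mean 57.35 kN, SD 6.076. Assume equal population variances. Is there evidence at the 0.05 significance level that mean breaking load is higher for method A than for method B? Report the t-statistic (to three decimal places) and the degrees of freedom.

Let group 1 = method A, group 2 = method B. H0: μ_1 = μ_2; H1: μ_1 > μ_2 (two-sample pooled-variance t-test, right-tailed).
s_p² = [(17−1)·5.622² + (56−1)·6.076²]/(17+56−2) = 35.721
t = (61.18 − 57.35)/√[35.721·(1/17 + 1/56)] = 2.314
df = n₁ + n₂ − 2 = 71
p-value = P(T ≥ 2.314) ≈ 0.012
Since p ≈ 0.012 < α = 0.05, reject H0; the evidence is statistically significant.

t = 2.314, df = 71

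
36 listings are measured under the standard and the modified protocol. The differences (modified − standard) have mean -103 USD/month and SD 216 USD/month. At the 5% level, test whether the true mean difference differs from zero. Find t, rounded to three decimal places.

-2.861

H0: μ_d = 0; H1: μ_d ≠ 0 (paired t-test on the differences, two-sided).
t = d̄/(s_d/√n) = -103/(216/√36) = -2.861
df = n − 1 = 35
Two-sided p-value ≈ 0.0071
Since p ≈ 0.0071 < α = 0.05, reject H0; the evidence is statistically significant.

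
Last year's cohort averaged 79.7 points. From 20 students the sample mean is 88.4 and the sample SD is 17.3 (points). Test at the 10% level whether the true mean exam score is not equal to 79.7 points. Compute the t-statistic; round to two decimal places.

H0: μ = 79.7; H1: μ ≠ 79.7 (one-sample t-test, two-sided).
t = (x̄ − μ₀)/(s/√n) = (88.4 − 79.7)/(17.3/√20) = 2.25
df = n − 1 = 19
Two-sided p-value ≈ 0.0366
Since p ≈ 0.0366 < α = 0.1, reject H0; the evidence is statistically significant.

2.25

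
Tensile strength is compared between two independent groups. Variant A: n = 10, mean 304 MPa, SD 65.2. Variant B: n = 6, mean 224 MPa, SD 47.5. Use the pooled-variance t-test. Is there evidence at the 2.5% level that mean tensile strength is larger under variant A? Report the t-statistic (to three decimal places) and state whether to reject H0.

Let group 1 = variant A, group 2 = variant B. H0: μ_1 = μ_2; H1: μ_1 > μ_2 (two-sample pooled-variance t-test, right-tailed).
s_p² = [(10−1)·65.2² + (6−1)·47.5²]/(10+6−2) = 3538.62
t = (304 − 224)/√[3538.62·(1/10 + 1/6)] = 2.604
df = n₁ + n₂ − 2 = 14
p-value = P(T ≥ 2.604) ≈ 0.0104
Since p ≈ 0.0104 < α = 0.025, reject H0; the evidence is statistically significant.

t = 2.604; reject H0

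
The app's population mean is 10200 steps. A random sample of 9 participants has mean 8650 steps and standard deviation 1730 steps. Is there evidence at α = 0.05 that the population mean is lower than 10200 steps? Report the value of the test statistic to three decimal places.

-2.688

H0: μ = 10200; H1: μ < 10200 (one-sample t-test, left-tailed).
t = (x̄ − μ₀)/(s/√n) = (8650 − 10200)/(1730/√9) = -2.688
df = n − 1 = 8
p-value = P(T ≤ -2.688) ≈ 0.0138
Since p ≈ 0.0138 < α = 0.05, reject H0; the evidence is statistically significant.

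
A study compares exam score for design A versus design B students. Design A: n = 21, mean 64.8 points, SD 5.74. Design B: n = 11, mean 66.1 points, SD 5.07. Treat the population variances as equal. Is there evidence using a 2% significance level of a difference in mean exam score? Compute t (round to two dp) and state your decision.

Let group 1 = design A, group 2 = design B. H0: μ_1 = μ_2; H1: μ_1 ≠ μ_2 (two-sample pooled-variance t-test, two-sided).
s_p² = [(21−1)·5.74² + (11−1)·5.07²]/(21+11−2) = 30.5334
t = (64.8 − 66.1)/√[30.5334·(1/21 + 1/11)] = -0.63
df = n₁ + n₂ − 2 = 30
Two-sided p-value ≈ 0.5321
Since p ≈ 0.5321 > α = 0.02, fail to reject H0; the evidence is not statistically significant.

t = -0.63; fail to reject H0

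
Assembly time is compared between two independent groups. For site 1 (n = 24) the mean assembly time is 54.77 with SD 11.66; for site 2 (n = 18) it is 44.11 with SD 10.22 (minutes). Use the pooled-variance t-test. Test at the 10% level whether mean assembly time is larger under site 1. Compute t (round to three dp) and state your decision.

t = 3.088; reject H0

Let group 1 = site 1, group 2 = site 2. H0: μ_1 = μ_2; H1: μ_1 > μ_2 (two-sample pooled-variance t-test, right-tailed).
s_p² = [(24−1)·11.66² + (18−1)·10.22²]/(24+18−2) = 122.565
t = (54.77 − 44.11)/√[122.565·(1/24 + 1/18)] = 3.088
df = n₁ + n₂ − 2 = 40
p-value = P(T ≥ 3.088) ≈ 0.0018
Since p ≈ 0.0018 < α = 0.1, reject H0; the data support H1.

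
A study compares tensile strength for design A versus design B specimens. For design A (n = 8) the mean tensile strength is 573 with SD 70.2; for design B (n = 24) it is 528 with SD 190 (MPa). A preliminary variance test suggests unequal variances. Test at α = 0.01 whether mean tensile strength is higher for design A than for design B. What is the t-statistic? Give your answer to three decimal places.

Let group 1 = design A, group 2 = design B. H0: μ_1 = μ_2; H1: μ_1 > μ_2 (Welch's two-sample t-test, right-tailed).
t = (x̄_1 − x̄_2)/√(s_1²/n_1 + s_2²/n_2) = (573 − 528)/√(70.2²/8 + 190²/24) = 0.977
Welch–Satterthwaite df ≈ 29.46
p-value = P(T ≥ 0.977) ≈ 0.168
Since p ≈ 0.168 > α = 0.01, fail to reject H0; the data do not provide sufficient evidence against H0.

0.977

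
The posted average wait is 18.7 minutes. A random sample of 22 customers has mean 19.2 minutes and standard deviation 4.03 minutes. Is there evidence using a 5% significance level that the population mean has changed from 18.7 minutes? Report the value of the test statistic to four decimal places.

0.5819

H0: μ = 18.7; H1: μ ≠ 18.7 (one-sample t-test, two-sided).
t = (x̄ − μ₀)/(s/√n) = (19.2 − 18.7)/(4.03/√22) = 0.5819
df = n − 1 = 21
Two-sided p-value ≈ 0.567
Since p ≈ 0.567 > α = 0.05, fail to reject H0; the evidence is not statistically significant.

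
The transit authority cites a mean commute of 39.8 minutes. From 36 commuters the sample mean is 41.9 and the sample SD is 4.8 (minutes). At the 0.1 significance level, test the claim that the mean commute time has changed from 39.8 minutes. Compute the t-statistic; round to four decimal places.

H0: μ = 39.8; H1: μ ≠ 39.8 (one-sample t-test, two-sided).
t = (x̄ − μ₀)/(s/√n) = (41.9 − 39.8)/(4.8/√36) = 2.6250
df = n − 1 = 35
Two-sided p-value ≈ 0.013
Since p ≈ 0.013 < α = 0.1, reject H0; the evidence is statistically significant.

2.6250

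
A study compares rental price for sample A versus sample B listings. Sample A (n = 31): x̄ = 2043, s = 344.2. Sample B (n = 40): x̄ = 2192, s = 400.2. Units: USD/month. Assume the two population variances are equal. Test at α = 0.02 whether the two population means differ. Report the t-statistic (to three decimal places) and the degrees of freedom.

t = -1.652, df = 69

Let group 1 = sample A, group 2 = sample B. H0: μ_1 = μ_2; H1: μ_1 ≠ μ_2 (two-sample pooled-variance t-test, two-sided).
s_p² = [(31−1)·344.2² + (40−1)·400.2²]/(31+40−2) = 142036
t = (2043 − 2192)/√[142036·(1/31 + 1/40)] = -1.652
df = n₁ + n₂ − 2 = 69
Two-sided p-value ≈ 0.103
Since p ≈ 0.103 > α = 0.02, fail to reject H0; the evidence is not statistically significant.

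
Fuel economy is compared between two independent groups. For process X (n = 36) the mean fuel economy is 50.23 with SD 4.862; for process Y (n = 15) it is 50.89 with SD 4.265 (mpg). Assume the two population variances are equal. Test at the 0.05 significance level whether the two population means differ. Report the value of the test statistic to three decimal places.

Let group 1 = process X, group 2 = process Y. H0: μ_1 = μ_2; H1: μ_1 ≠ μ_2 (two-sample pooled-variance t-test, two-sided).
s_p² = [(36−1)·4.862² + (15−1)·4.265²]/(36+15−2) = 22.0822
t = (50.23 − 50.89)/√[22.0822·(1/36 + 1/15)] = -0.457
df = n₁ + n₂ − 2 = 49
Two-sided p-value ≈ 0.6497
Since p ≈ 0.6497 > α = 0.05, fail to reject H0; the evidence is not statistically significant.

-0.457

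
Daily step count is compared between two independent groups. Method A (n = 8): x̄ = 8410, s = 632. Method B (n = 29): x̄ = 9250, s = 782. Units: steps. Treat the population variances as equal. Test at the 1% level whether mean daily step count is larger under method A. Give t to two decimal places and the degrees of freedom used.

t = -2.79, df = 35

Let group 1 = method A, group 2 = method B. H0: μ_1 = μ_2; H1: μ_1 > μ_2 (two-sample pooled-variance t-test, right-tailed).
s_p² = [(8−1)·632² + (29−1)·782²]/(8+29−2) = 569104
t = (8410 − 9250)/√[569104·(1/8 + 1/29)] = -2.79
df = n₁ + n₂ − 2 = 35
p-value = P(T ≥ -2.79) ≈ 0.996
Since p ≈ 0.996 > α = 0.01, fail to reject H0; the evidence is not statistically significant.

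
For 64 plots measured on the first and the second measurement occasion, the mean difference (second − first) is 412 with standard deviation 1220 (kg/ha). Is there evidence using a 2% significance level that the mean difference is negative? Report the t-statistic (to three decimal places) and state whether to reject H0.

H0: μ_d = 0; H1: μ_d < 0 (paired t-test on the differences, left-tailed).
t = d̄/(s_d/√n) = 412/(1220/√64) = 2.702
df = n − 1 = 63
p-value = P(T ≤ 2.702) ≈ 0.9956
Since p ≈ 0.9956 > α = 0.02, fail to reject H0; the data do not provide sufficient evidence against H0.

t = 2.702; fail to reject H0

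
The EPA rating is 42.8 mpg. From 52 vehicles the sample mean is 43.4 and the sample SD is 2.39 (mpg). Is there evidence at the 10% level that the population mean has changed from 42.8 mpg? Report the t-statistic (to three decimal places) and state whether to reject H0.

H0: μ = 42.8; H1: μ ≠ 42.8 (one-sample t-test, two-sided).
t = (x̄ − μ₀)/(s/√n) = (43.4 − 42.8)/(2.39/√52) = 1.810
df = n − 1 = 51
Two-sided p-value ≈ 0.0761
Since p ≈ 0.0761 < α = 0.1, reject H0; the data support H1.

t = 1.810; reject H0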